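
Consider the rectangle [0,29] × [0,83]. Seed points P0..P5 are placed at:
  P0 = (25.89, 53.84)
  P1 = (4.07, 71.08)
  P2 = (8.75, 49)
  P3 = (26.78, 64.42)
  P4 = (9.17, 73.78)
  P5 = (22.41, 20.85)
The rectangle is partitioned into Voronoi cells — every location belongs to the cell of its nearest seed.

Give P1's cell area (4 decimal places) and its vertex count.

1. box [0,29]×[0,83]: [(0, 0) (29, 0) (29, 83) (0, 83)]
2. ⊥bis P1·P0 via (14.98,62.46): [(0, 43.5004) (29, 80.2046) (29, 83) (0, 83)]  |A|=613.278
3. ⊥bis P1·P2 via (6.41,60.04): [(0, 58.6814) (14.4072, 61.7351) (29, 80.2046) (29, 83) (0, 83)]  |A|=503.9202
4. ⊥bis P1·P3 via (15.425,67.75): [(0, 58.6814) (13.6116, 61.5664) (19.8973, 83) (0, 83)]  |A|=378.7424
5. ⊥bis P1·P4 via (6.62,72.43): [(0, 58.6814) (12.4964, 61.3301) (1.0241, 83) (0, 83)]  |A|=163.0445
6. ⊥bis P1·P5 via (13.24,45.965): [(0, 58.6814) (12.4964, 61.3301) (1.0241, 83) (0, 83)]  |A|=163.0445
7. canonical 4-gon: [(0, 58.6814) (12.4964, 61.3301) (1.0241, 83) (0, 83)]
8. shoelace: 163.0445

Area of P1's cell: 163.0445 (4 vertices)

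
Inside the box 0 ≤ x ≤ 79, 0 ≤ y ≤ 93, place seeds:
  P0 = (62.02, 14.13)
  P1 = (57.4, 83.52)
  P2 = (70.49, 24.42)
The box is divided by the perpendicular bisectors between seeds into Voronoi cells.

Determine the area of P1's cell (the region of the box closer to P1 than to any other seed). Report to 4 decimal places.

Area of P1's cell: 3429.0258

1. box [0,79]×[0,93]: [(0, 0) (79, 0) (79, 93) (0, 93)]
2. ⊥bis P1·P0 via (59.71,48.825): [(0, 44.8495) (79, 50.1093) (79, 93) (0, 93)]  |A|=3596.1263
3. ⊥bis P1·P2 via (63.945,53.97): [(0, 44.8495) (32.5521, 47.0168) (79, 57.3045) (79, 93) (0, 93)]  |A|=3429.0258
4. canonical 5-gon: [(0, 44.8495) (32.5521, 47.0168) (79, 57.3045) (79, 93) (0, 93)]
5. shoelace: 3429.0258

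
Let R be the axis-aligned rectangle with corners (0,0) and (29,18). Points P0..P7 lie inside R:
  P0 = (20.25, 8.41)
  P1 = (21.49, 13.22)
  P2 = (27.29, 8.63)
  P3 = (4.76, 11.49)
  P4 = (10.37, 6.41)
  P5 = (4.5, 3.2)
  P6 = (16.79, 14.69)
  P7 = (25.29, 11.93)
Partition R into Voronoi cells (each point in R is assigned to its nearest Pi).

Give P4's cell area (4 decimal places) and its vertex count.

Area of P4's cell: 86.8792 (5 vertices)

1. box [0,29]×[0,18]: [(0, 0) (29, 0) (29, 18) (0, 18)]
2. ⊥bis P4·P0 via (15.31,7.41): [(0, 0) (16.81, 0) (13.1663, 18) (0, 18)]  |A|=269.7865
3. ⊥bis P4·P1 via (15.93,9.815): [(0, 0) (16.81, 0) (14.2767, 12.5147) (10.9174, 18) (0, 18)]  |A|=263.6187
4. ⊥bis P4·P2 via (18.83,7.52): [(0, 0) (16.81, 0) (14.2767, 12.5147) (10.9174, 18) (0, 18)]  |A|=263.6187
5. ⊥bis P4·P3 via (7.565,8.95): [(0, 0.5957) (0, 0) (16.81, 0) (14.2767, 12.5147) (12.8712, 14.8098)]  |A|=134.1976
6. ⊥bis P4·P5 via (7.435,4.805): [(6.0707, 7.2998) (10.0626, 0) (16.81, 0) (14.2767, 12.5147) (12.8712, 14.8098)]  |A|=95.6617
7. ⊥bis P4·P6 via (13.58,10.55): [(10.8974, 12.63) (6.0707, 7.2998) (10.0626, 0) (16.81, 0) (14.8781, 9.5435)]  |A|=86.8792
8. ⊥bis P4·P7 via (17.83,9.17): [(10.8974, 12.63) (6.0707, 7.2998) (10.0626, 0) (16.81, 0) (14.8781, 9.5435)]  |A|=86.8792
9. canonical 5-gon: [(10.8974, 12.63) (6.0707, 7.2998) (10.0626, 0) (16.81, 0) (14.8781, 9.5435)]
10. shoelace: 86.8792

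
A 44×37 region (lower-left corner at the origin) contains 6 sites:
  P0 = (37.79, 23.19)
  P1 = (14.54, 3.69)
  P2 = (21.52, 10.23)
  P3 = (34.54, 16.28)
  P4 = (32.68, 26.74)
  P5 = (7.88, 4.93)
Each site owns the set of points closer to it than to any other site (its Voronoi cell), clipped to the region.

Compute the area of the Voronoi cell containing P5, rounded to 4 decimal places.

Area of P5's cell: 338.7194

1. box [0,44]×[0,37]: [(0, 0) (44, 0) (44, 37) (0, 37)]
2. ⊥bis P5·P0 via (22.835,14.06): [(0, 0) (31.4186, 0) (8.8302, 37) (0, 37)]  |A|=744.6024
3. ⊥bis P5·P1 via (11.21,4.31): [(0, 0) (10.4075, 0) (15.3179, 26.3731) (8.8302, 37) (0, 37)]  |A|=467.5385
4. ⊥bis P5·P2 via (14.7,7.58): [(0, 0) (10.4075, 0) (12.7522, 12.5929) (3.2685, 37) (0, 37)]  |A|=341.3327
5. ⊥bis P5·P3 via (21.21,10.605): [(0, 0) (10.4075, 0) (12.7522, 12.5929) (3.2685, 37) (0, 37)]  |A|=341.3327
6. ⊥bis P5·P4 via (20.28,15.835): [(0, 0) (10.4075, 0) (12.7522, 12.5929) (4.5364, 33.737) (1.6667, 37) (0, 37)]  |A|=338.7194
7. canonical 6-gon: [(0, 0) (10.4075, 0) (12.7522, 12.5929) (4.5364, 33.737) (1.6667, 37) (0, 37)]
8. shoelace: 338.7194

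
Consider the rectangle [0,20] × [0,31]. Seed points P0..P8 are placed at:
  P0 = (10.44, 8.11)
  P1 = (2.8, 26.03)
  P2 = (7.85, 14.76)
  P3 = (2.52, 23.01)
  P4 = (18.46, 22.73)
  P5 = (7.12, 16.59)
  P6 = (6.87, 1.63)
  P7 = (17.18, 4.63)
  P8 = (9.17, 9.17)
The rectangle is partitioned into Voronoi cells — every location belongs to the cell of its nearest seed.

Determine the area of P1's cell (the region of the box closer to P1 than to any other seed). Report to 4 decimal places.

1. box [0,20]×[0,31]: [(0, 0) (20, 0) (20, 31) (0, 31)]
2. ⊥bis P1·P0 via (6.62,17.07): [(0, 14.2476) (20, 22.7744) (20, 31) (0, 31)]  |A|=249.7795
3. ⊥bis P1·P2 via (5.325,20.395): [(0, 18.0089) (20, 26.9708) (20, 31) (0, 31)]  |A|=170.2034
4. ⊥bis P1·P3 via (2.66,24.52): [(0, 24.7666) (12.4956, 23.6081) (20, 26.9708) (20, 31) (0, 31)]  |A|=127.9825
5. ⊥bis P1·P4 via (10.63,24.38): [(0, 24.7666) (10.5062, 23.7925) (12.025, 31) (0, 31)]  |A|=76.0795
6. ⊥bis P1·P5 via (4.96,21.31): [(0, 24.7666) (10.4053, 23.8019) (10.5192, 23.854) (12.025, 31) (0, 31)]  |A|=76.0763
7. ⊥bis P1·P6 via (4.835,13.83): [(0, 24.7666) (10.4053, 23.8019) (10.5192, 23.854) (12.025, 31) (0, 31)]  |A|=76.0763
8. ⊥bis P1·P7 via (9.99,15.33): [(0, 24.7666) (10.4053, 23.8019) (10.5192, 23.854) (12.025, 31) (0, 31)]  |A|=76.0763
9. ⊥bis P1·P8 via (5.985,17.6): [(0, 24.7666) (10.4053, 23.8019) (10.5192, 23.854) (12.025, 31) (0, 31)]  |A|=76.0763
10. canonical 5-gon: [(0, 24.7666) (10.4053, 23.8019) (10.5192, 23.854) (12.025, 31) (0, 31)]
11. shoelace: 76.0763

Area of P1's cell: 76.0763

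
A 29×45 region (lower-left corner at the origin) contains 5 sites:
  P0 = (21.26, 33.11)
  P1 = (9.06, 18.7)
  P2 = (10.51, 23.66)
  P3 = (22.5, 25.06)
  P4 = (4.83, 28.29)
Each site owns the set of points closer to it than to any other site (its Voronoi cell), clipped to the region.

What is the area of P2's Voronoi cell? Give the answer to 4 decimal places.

1. box [0,29]×[0,45]: [(0, 0) (29, 0) (29, 45) (0, 45)]
2. ⊥bis P2·P0 via (15.885,28.385): [(0, 0) (29, 0) (29, 13.4658) (1.2793, 45) (0, 45)]  |A|=867.9245
3. ⊥bis P2·P1 via (9.785,21.18): [(0, 24.0405) (26.5191, 16.288) (1.2793, 45) (0, 45)]  |A|=296.2785
4. ⊥bis P2·P3 via (16.505,24.36): [(0, 24.0405) (17.1269, 19.0337) (16.058, 28.1882) (1.2793, 45) (0, 45)]  |A|=254.7554
5. ⊥bis P2·P4 via (7.67,25.975): [(4.9206, 22.6021) (17.1269, 19.0337) (16.058, 28.1882) (12.6418, 32.0743)]  |A|=85.1469
6. canonical 4-gon: [(4.9206, 22.6021) (17.1269, 19.0337) (16.058, 28.1882) (12.6418, 32.0743)]
7. shoelace: 85.1469

Area of P2's cell: 85.1469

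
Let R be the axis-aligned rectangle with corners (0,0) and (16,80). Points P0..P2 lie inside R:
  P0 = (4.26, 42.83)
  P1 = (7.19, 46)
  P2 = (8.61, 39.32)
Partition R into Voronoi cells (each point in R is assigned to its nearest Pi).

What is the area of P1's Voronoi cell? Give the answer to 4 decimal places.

Area of P1's cell: 563.6124

1. box [0,16]×[0,80]: [(0, 0) (16, 0) (16, 80) (0, 80)]
2. ⊥bis P1·P0 via (5.725,44.415): [(0, 49.7066) (16, 34.9179) (16, 80) (0, 80)]  |A|=603.0042
3. ⊥bis P1·P2 via (7.9,42.66): [(0, 49.7066) (7.6754, 42.6123) (16, 44.3819) (16, 80) (0, 80)]  |A|=563.6124
4. canonical 5-gon: [(0, 49.7066) (7.6754, 42.6123) (16, 44.3819) (16, 80) (0, 80)]
5. shoelace: 563.6124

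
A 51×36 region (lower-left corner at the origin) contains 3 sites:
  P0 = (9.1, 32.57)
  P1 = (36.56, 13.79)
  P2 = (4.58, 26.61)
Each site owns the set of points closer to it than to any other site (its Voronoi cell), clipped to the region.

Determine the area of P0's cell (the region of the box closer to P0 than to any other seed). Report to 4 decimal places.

1. box [0,51]×[0,36]: [(0, 0) (51, 0) (51, 36) (0, 36)]
2. ⊥bis P0·P1 via (22.83,23.18): [(0, 0) (6.9771, 0) (31.5976, 36) (0, 36)]  |A|=694.3456
3. ⊥bis P0·P2 via (6.84,29.59): [(0, 34.7774) (20.2556, 19.4157) (31.5976, 36) (0, 36)]  |A|=274.3942
4. canonical 4-gon: [(0, 34.7774) (20.2556, 19.4157) (31.5976, 36) (0, 36)]
5. shoelace: 274.3942

Area of P0's cell: 274.3942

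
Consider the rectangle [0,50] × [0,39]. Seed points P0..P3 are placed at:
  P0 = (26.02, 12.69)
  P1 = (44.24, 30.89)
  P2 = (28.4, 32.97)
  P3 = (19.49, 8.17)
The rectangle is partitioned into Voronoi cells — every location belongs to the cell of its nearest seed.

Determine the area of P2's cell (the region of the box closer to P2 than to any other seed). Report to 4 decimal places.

Area of P2's cell: 524.8129

1. box [0,50]×[0,39]: [(0, 0) (50, 0) (50, 39) (0, 39)]
2. ⊥bis P2·P0 via (27.21,22.83): [(0, 26.0233) (50, 20.1554) (50, 39) (0, 39)]  |A|=795.5321
3. ⊥bis P2·P1 via (36.32,31.93): [(0, 26.0233) (35.0049, 21.9152) (37.2484, 39) (0, 39)]  |A|=545.3149
4. ⊥bis P2·P3 via (23.945,20.57): [(0, 29.1728) (13.0191, 24.4954) (35.0049, 21.9152) (37.2484, 39) (0, 39)]  |A|=524.8129
5. canonical 5-gon: [(0, 29.1728) (13.0191, 24.4954) (35.0049, 21.9152) (37.2484, 39) (0, 39)]
6. shoelace: 524.8129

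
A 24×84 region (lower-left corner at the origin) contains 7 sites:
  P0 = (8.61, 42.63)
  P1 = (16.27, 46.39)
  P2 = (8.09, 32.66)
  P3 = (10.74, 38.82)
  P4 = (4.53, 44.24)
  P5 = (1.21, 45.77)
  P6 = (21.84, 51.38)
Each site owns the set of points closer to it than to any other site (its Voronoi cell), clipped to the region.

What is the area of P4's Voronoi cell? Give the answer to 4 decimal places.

1. box [0,24]×[0,84]: [(0, 0) (24, 0) (24, 84) (0, 84)]
2. ⊥bis P4·P0 via (6.57,43.435): [(0, 26.7856) (22.5773, 84) (0, 84)]  |A|=645.8729
3. ⊥bis P4·P1 via (10.4,45.315): [(0, 26.7856) (9.4211, 50.6602) (3.3154, 84) (0, 84)]  |A|=324.7799
4. ⊥bis P4·P2 via (6.31,38.45): [(0, 36.5101) (4.3672, 37.8527) (9.4211, 50.6602) (3.3154, 84) (0, 84)]  |A|=303.5454
5. ⊥bis P4·P3 via (7.635,41.53): [(0, 36.5101) (4.3672, 37.8527) (9.4211, 50.6602) (3.3154, 84) (0, 84)]  |A|=303.5454
6. ⊥bis P4·P5 via (2.87,45.005): [(0, 38.7773) (0, 36.5101) (4.3672, 37.8527) (9.4211, 50.6602) (8.2992, 56.7861)]  |A|=70.7752
7. ⊥bis P4·P6 via (13.185,47.81): [(0, 38.7773) (0, 36.5101) (4.3672, 37.8527) (9.4211, 50.6602) (8.2992, 56.7861)]  |A|=70.7752
8. canonical 5-gon: [(0, 38.7773) (0, 36.5101) (4.3672, 37.8527) (9.4211, 50.6602) (8.2992, 56.7861)]
9. shoelace: 70.7752

Area of P4's cell: 70.7752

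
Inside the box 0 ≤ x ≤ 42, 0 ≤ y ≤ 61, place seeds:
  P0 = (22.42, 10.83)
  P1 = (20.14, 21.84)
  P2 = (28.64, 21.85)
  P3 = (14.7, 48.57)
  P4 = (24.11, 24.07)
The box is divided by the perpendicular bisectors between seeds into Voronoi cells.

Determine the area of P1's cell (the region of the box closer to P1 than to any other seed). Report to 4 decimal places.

1. box [0,42]×[0,61]: [(0, 0) (42, 0) (42, 61) (0, 61)]
2. ⊥bis P1·P0 via (21.28,16.335): [(0, 11.9282) (42, 20.6258) (42, 61) (0, 61)]  |A|=1878.3653
3. ⊥bis P1·P2 via (24.39,21.845): [(0, 11.9282) (24.3957, 16.9802) (24.3439, 61) (0, 61)]  |A|=1134.3779
4. ⊥bis P1·P3 via (17.42,35.205): [(0, 31.6597) (0, 11.9282) (24.3957, 16.9802) (24.3726, 36.62)]  |A|=480.0755
5. ⊥bis P1·P4 via (22.125,22.955): [(15.4673, 34.8076) (0, 31.6597) (0, 11.9282) (24.3957, 16.9802) (24.3934, 18.9166)]  |A|=401.2289
6. canonical 5-gon: [(15.4673, 34.8076) (0, 31.6597) (0, 11.9282) (24.3957, 16.9802) (24.3934, 18.9166)]
7. shoelace: 401.2289

Area of P1's cell: 401.2289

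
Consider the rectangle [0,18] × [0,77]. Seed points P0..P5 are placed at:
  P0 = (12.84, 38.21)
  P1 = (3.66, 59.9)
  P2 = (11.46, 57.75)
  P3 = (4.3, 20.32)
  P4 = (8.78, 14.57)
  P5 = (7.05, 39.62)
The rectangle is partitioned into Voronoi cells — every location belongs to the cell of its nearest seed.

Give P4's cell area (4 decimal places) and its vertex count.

1. box [0,18]×[0,77]: [(0, 0) (18, 0) (18, 77) (0, 77)]
2. ⊥bis P4·P0 via (10.81,26.39): [(0, 28.2465) (0, 0) (18, 0) (18, 25.1552)]  |A|=480.6154
3. ⊥bis P4·P1 via (6.22,37.235): [(0, 28.2465) (0, 0) (18, 0) (18, 25.1552)]  |A|=480.6154
4. ⊥bis P4·P2 via (10.12,36.16): [(0, 28.2465) (0, 0) (18, 0) (18, 25.1552)]  |A|=480.6154
5. ⊥bis P4·P3 via (6.54,17.445): [(16.7184, 25.3753) (0, 12.3495) (0, 0) (18, 0) (18, 25.1552)]  |A|=347.729
6. ⊥bis P4·P5 via (7.915,27.095): [(16.7184, 25.3753) (0, 12.3495) (0, 0) (18, 0) (18, 25.1552)]  |A|=347.729
7. canonical 5-gon: [(16.7184, 25.3753) (0, 12.3495) (0, 0) (18, 0) (18, 25.1552)]
8. shoelace: 347.729

Area of P4's cell: 347.7290 (5 vertices)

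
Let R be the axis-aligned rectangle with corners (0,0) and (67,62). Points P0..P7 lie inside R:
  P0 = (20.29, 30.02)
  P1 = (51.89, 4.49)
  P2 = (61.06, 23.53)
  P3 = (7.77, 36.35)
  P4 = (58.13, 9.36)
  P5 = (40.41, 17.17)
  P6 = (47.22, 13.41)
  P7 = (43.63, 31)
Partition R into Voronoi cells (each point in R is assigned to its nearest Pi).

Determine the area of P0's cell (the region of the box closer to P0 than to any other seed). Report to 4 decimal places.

Area of P0's cell: 934.4483

1. box [0,67]×[0,62]: [(0, 0) (67, 0) (67, 62) (0, 62)]
2. ⊥bis P0·P1 via (36.09,17.255): [(0, 0) (22.1495, 0) (67, 55.5141) (67, 62) (0, 62)]  |A|=2909.0811
3. ⊥bis P0·P2 via (40.675,26.775): [(0, 0) (22.1495, 0) (39.9128, 21.9867) (46.2823, 62) (0, 62)]  |A|=2406.7473
4. ⊥bis P0·P3 via (14.03,33.185): [(0, 5.4353) (0, 0) (22.1495, 0) (39.9128, 21.9867) (46.2823, 62) (28.5986, 62)]  |A|=1597.9115
5. ⊥bis P0·P4 via (39.21,19.69): [(0, 5.4353) (0, 0) (22.1495, 0) (39.9128, 21.9867) (46.2823, 62) (28.5986, 62)]  |A|=1597.9115
6. ⊥bis P0·P5 via (30.35,23.595): [(0, 5.4353) (0, 0) (15.2806, 0) (43.4286, 44.0729) (46.2823, 62) (28.5986, 62)]  |A|=1289.0348
7. ⊥bis P0·P6 via (33.755,21.715): [(0, 5.4353) (0, 0) (15.2806, 0) (43.4286, 44.0729) (46.2823, 62) (28.5986, 62)]  |A|=1289.0348
8. ⊥bis P0·P7 via (31.96,30.51): [(0, 5.4353) (0, 0) (15.2806, 0) (32.1331, 26.3869) (30.6378, 62) (28.5986, 62)]  |A|=934.4483
9. canonical 6-gon: [(0, 5.4353) (0, 0) (15.2806, 0) (32.1331, 26.3869) (30.6378, 62) (28.5986, 62)]
10. shoelace: 934.4483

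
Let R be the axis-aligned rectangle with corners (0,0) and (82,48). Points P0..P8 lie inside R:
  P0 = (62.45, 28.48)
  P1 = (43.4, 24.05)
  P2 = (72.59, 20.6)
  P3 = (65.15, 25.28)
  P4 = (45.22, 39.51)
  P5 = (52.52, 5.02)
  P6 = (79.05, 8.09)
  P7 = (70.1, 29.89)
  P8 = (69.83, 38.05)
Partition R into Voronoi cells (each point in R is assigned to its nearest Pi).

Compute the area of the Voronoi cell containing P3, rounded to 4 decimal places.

1. box [0,82]×[0,48]: [(0, 0) (82, 0) (82, 48) (0, 48)]
2. ⊥bis P3·P0 via (63.8,26.88): [(31.9422, 0) (82, 0) (82, 42.2362)]  |A|=1057.1264
3. ⊥bis P3·P1 via (54.275,24.665): [(54.5892, 19.1084) (55.6698, 0) (82, 0) (82, 42.2362)]  |A|=830.4277
4. ⊥bis P3·P2 via (68.87,22.94): [(79.8859, 40.4525) (54.5892, 19.1084) (55.5684, 1.7939)]  |A|=229.4501
5. ⊥bis P3·P4 via (55.185,32.395): [(79.8859, 40.4525) (54.5892, 19.1084) (55.5684, 1.7939)]  |A|=229.4501
6. ⊥bis P3·P5 via (58.835,15.15): [(62.5235, 12.8506) (79.8859, 40.4525) (54.5892, 19.1084) (54.6661, 17.7489)]  |A|=168.978
7. ⊥bis P3·P6 via (72.1,16.685): [(62.5235, 12.8506) (79.8859, 40.4525) (54.5892, 19.1084) (54.6661, 17.7489)]  |A|=168.978
8. ⊥bis P3·P7 via (67.625,27.585): [(62.5235, 12.8506) (70.112, 24.9145) (66.3096, 28.9974) (54.5892, 19.1084) (54.6661, 17.7489)]  |A|=119.4836
9. ⊥bis P3·P8 via (67.49,31.665): [(62.5235, 12.8506) (70.112, 24.9145) (66.3096, 28.9974) (54.5892, 19.1084) (54.6661, 17.7489)]  |A|=119.4836
10. canonical 5-gon: [(62.5235, 12.8506) (70.112, 24.9145) (66.3096, 28.9974) (54.5892, 19.1084) (54.6661, 17.7489)]
11. shoelace: 119.4836

Area of P3's cell: 119.4836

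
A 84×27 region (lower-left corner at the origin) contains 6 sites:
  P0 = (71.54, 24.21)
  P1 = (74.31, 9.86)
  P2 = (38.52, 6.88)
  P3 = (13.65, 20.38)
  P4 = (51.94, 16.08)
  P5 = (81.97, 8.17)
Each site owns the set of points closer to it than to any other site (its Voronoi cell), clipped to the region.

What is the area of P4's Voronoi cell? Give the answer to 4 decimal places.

1. box [0,84]×[0,27]: [(0, 0) (84, 0) (84, 27) (0, 27)]
2. ⊥bis P4·P0 via (61.74,20.145): [(0, 0) (70.0961, 0) (58.8966, 27) (0, 27)]  |A|=1741.4006
3. ⊥bis P4·P1 via (63.125,12.97): [(0, 0) (59.5187, 0) (63.7636, 15.2666) (58.8966, 27) (0, 27)]  |A|=1660.6605
4. ⊥bis P4·P2 via (45.23,11.48): [(53.1, 0) (59.5187, 0) (63.7636, 15.2666) (58.8966, 27) (34.5904, 27)]  |A|=476.8401
5. ⊥bis P4·P3 via (32.795,18.23): [(53.1, 0) (59.5187, 0) (63.7636, 15.2666) (58.8966, 27) (34.5904, 27)]  |A|=476.8401
6. ⊥bis P4·P5 via (66.955,12.125): [(53.1, 0) (59.5187, 0) (63.7636, 15.2666) (58.8966, 27) (34.5904, 27)]  |A|=476.8401
7. canonical 5-gon: [(53.1, 0) (59.5187, 0) (63.7636, 15.2666) (58.8966, 27) (34.5904, 27)]
8. shoelace: 476.8401

Area of P4's cell: 476.8401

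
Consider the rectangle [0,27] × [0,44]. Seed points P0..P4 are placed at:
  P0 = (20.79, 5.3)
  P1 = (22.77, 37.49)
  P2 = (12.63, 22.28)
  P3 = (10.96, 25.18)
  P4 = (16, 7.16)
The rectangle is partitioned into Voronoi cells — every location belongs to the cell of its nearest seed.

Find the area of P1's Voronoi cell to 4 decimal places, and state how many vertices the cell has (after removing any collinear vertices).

Area of P1's cell: 253.8865 (4 vertices)

1. box [0,27]×[0,44]: [(0, 0) (27, 0) (27, 44) (0, 44)]
2. ⊥bis P1·P0 via (21.78,21.395): [(0, 22.7347) (27, 21.0739) (27, 44) (0, 44)]  |A|=596.5839
3. ⊥bis P1·P2 via (17.7,29.885): [(0, 41.685) (27, 23.685) (27, 44) (0, 44)]  |A|=305.505
4. ⊥bis P1·P3 via (16.865,31.335): [(19.9169, 28.4071) (27, 23.685) (27, 44) (3.6638, 44)]  |A|=253.8865
5. ⊥bis P1·P4 via (19.385,22.325): [(19.9169, 28.4071) (27, 23.685) (27, 44) (3.6638, 44)]  |A|=253.8865
6. canonical 4-gon: [(19.9169, 28.4071) (27, 23.685) (27, 44) (3.6638, 44)]
7. shoelace: 253.8865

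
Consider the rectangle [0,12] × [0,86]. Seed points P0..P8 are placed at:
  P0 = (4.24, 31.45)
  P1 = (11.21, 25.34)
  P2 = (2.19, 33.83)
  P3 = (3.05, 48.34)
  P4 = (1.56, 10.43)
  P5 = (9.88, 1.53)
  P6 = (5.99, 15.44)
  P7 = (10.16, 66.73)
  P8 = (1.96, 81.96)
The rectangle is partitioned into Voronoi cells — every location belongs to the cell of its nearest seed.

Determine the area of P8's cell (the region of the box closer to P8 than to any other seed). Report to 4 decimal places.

1. box [0,12]×[0,86]: [(0, 0) (12, 0) (12, 86) (0, 86)]
2. ⊥bis P8·P0 via (3.1,56.705): [(0, 56.5651) (12, 57.1067) (12, 86) (0, 86)]  |A|=349.9691
3. ⊥bis P8·P1 via (6.585,53.65): [(0, 56.5651) (12, 57.1067) (12, 86) (0, 86)]  |A|=349.9691
4. ⊥bis P8·P2 via (2.075,57.895): [(0, 57.8851) (12, 57.9424) (12, 86) (0, 86)]  |A|=337.0349
5. ⊥bis P8·P3 via (2.505,65.15): [(0, 65.0688) (12, 65.4578) (12, 86) (0, 86)]  |A|=248.8403
6. ⊥bis P8·P4 via (1.76,46.195): [(0, 65.0688) (12, 65.4578) (12, 86) (0, 86)]  |A|=248.8403
7. ⊥bis P8·P5 via (5.92,41.745): [(0, 65.0688) (12, 65.4578) (12, 86) (0, 86)]  |A|=248.8403
8. ⊥bis P8·P6 via (3.975,48.7): [(0, 65.0688) (12, 65.4578) (12, 86) (0, 86)]  |A|=248.8403
9. ⊥bis P8·P7 via (6.06,74.345): [(0, 71.0822) (12, 77.5432) (12, 86) (0, 86)]  |A|=140.2477
10. canonical 4-gon: [(0, 71.0822) (12, 77.5432) (12, 86) (0, 86)]
11. shoelace: 140.2477

Area of P8's cell: 140.2477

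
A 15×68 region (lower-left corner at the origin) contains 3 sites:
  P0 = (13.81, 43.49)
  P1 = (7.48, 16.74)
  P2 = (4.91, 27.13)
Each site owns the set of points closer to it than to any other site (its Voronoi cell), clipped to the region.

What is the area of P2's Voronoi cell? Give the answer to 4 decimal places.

1. box [0,15]×[0,68]: [(0, 0) (15, 0) (15, 68) (0, 68)]
2. ⊥bis P2·P0 via (9.36,35.31): [(0, 40.4019) (0, 0) (15, 0) (15, 32.2418)]  |A|=544.8279
3. ⊥bis P2·P1 via (6.195,21.935): [(0, 40.4019) (0, 20.4026) (15, 24.1129) (15, 32.2418)]  |A|=210.9609
4. canonical 4-gon: [(0, 40.4019) (0, 20.4026) (15, 24.1129) (15, 32.2418)]
5. shoelace: 210.9609

Area of P2's cell: 210.9609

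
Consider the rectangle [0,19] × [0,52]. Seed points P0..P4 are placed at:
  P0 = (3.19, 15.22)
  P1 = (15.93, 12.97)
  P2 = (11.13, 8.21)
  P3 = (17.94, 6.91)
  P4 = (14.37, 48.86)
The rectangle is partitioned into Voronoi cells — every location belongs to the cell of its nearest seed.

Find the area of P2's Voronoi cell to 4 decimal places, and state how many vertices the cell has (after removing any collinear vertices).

Area of P2's cell: 141.2110 (5 vertices)

1. box [0,19]×[0,52]: [(0, 0) (19, 0) (19, 52) (0, 52)]
2. ⊥bis P2·P0 via (7.16,11.715): [(0, 3.6051) (0, 0) (19, 0) (19, 25.1258)]  |A|=272.9434
3. ⊥bis P2·P1 via (13.53,10.59): [(9.6347, 14.518) (0, 3.6051) (0, 0) (19, 0) (19, 5.074)]  |A|=179.0482
4. ⊥bis P2·P3 via (14.535,7.56): [(14.8578, 9.251) (9.6347, 14.518) (0, 3.6051) (0, 0) (13.0918, 0)]  |A|=141.211
5. ⊥bis P2·P4 via (12.75,28.535): [(14.8578, 9.251) (9.6347, 14.518) (0, 3.6051) (0, 0) (13.0918, 0)]  |A|=141.211
6. canonical 5-gon: [(14.8578, 9.251) (9.6347, 14.518) (0, 3.6051) (0, 0) (13.0918, 0)]
7. shoelace: 141.211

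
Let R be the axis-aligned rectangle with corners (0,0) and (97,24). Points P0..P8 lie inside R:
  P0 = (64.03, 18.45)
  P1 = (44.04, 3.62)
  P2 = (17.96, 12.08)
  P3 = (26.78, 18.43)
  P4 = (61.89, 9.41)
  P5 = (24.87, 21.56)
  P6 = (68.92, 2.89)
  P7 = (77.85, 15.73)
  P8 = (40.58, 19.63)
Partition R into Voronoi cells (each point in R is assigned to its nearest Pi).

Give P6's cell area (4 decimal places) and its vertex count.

Area of P6's cell: 154.9055 (3 vertices)

1. box [0,97]×[0,24]: [(0, 0) (97, 0) (97, 24) (0, 24)]
2. ⊥bis P6·P0 via (66.475,10.67): [(32.523, 0) (97, 0) (97, 20.263)]  |A|=653.2489
3. ⊥bis P6·P1 via (56.48,3.255): [(56.6066, 7.5687) (56.3845, 0) (97, 0) (97, 20.263)]  |A|=562.949
4. ⊥bis P6·P2 via (43.44,7.485): [(56.6066, 7.5687) (56.3845, 0) (97, 0) (97, 20.263)]  |A|=562.949
5. ⊥bis P6·P3 via (47.85,10.66): [(56.6066, 7.5687) (56.3845, 0) (97, 0) (97, 20.263)]  |A|=562.949
6. ⊥bis P6·P4 via (65.405,6.15): [(70.8814, 12.0548) (59.7012, 0) (97, 0) (97, 20.263)]  |A|=489.4354
7. ⊥bis P6·P5 via (46.895,12.225): [(70.8814, 12.0548) (59.7012, 0) (97, 0) (97, 20.263)]  |A|=489.4354
8. ⊥bis P6·P7 via (73.385,9.31): [(70.3156, 11.4447) (59.7012, 0) (86.7714, 0)]  |A|=154.9055
9. ⊥bis P6·P8 via (54.75,11.26): [(70.3156, 11.4447) (59.7012, 0) (86.7714, 0)]  |A|=154.9055
10. canonical 3-gon: [(70.3156, 11.4447) (59.7012, 0) (86.7714, 0)]
11. shoelace: 154.9055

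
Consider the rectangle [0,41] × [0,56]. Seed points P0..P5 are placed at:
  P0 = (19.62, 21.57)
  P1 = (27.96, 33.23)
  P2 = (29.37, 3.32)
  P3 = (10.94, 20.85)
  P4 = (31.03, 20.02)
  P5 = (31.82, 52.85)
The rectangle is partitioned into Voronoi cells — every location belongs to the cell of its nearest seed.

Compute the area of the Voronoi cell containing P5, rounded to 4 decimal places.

1. box [0,41]×[0,56]: [(0, 0) (41, 0) (41, 56) (0, 56)]
2. ⊥bis P5·P0 via (25.72,37.21): [(0, 47.2415) (41, 31.2504) (41, 56) (0, 56)]  |A|=686.9167
3. ⊥bis P5·P1 via (29.89,43.04): [(0, 48.9205) (41, 40.8542) (41, 56) (0, 56)]  |A|=455.6178
4. ⊥bis P5·P2 via (30.595,28.085): [(0, 48.9205) (41, 40.8542) (41, 56) (0, 56)]  |A|=455.6178
5. ⊥bis P5·P3 via (21.38,36.85): [(0, 50.8004) (4.1249, 48.109) (41, 40.8542) (41, 56) (0, 56)]  |A|=451.7406
6. ⊥bis P5·P4 via (31.425,36.435): [(0, 50.8004) (4.1249, 48.109) (41, 40.8542) (41, 56) (0, 56)]  |A|=451.7406
7. canonical 5-gon: [(0, 50.8004) (4.1249, 48.109) (41, 40.8542) (41, 56) (0, 56)]
8. shoelace: 451.7406

Area of P5's cell: 451.7406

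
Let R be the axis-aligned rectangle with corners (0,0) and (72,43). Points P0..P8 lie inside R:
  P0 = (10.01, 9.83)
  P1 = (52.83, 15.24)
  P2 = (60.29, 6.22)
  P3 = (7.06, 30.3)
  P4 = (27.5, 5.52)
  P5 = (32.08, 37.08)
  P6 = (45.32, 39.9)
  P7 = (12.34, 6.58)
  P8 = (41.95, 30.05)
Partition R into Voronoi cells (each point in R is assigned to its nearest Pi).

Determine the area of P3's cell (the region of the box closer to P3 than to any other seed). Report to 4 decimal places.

Area of P3's cell: 452.4060

1. box [0,72]×[0,43]: [(0, 0) (72, 0) (72, 43) (0, 43)]
2. ⊥bis P3·P0 via (8.535,20.065): [(0, 18.835) (72, 29.2112) (72, 43) (0, 43)]  |A|=1366.3388
3. ⊥bis P3·P1 via (29.945,22.77): [(0, 18.835) (30.0764, 23.1694) (36.6014, 43) (0, 43)]  |A|=726.3123
4. ⊥bis P3·P2 via (33.675,18.26): [(0, 18.835) (30.0764, 23.1694) (36.6014, 43) (0, 43)]  |A|=726.3123
5. ⊥bis P3·P4 via (17.28,17.91): [(0, 18.835) (22.297, 22.0483) (32.4681, 30.438) (36.6014, 43) (0, 43)]  |A|=699.3801
6. ⊥bis P3·P5 via (19.57,33.69): [(0, 18.835) (22.297, 22.0483) (22.6466, 22.3367) (17.0471, 43) (0, 43)]  |A|=452.406
7. ⊥bis P3·P6 via (26.19,35.1): [(0, 18.835) (22.297, 22.0483) (22.6466, 22.3367) (17.0471, 43) (0, 43)]  |A|=452.406
8. ⊥bis P3·P7 via (9.7,18.44): [(0, 18.835) (22.297, 22.0483) (22.6466, 22.3367) (17.0471, 43) (0, 43)]  |A|=452.406
9. ⊥bis P3·P8 via (24.505,30.175): [(0, 18.835) (22.297, 22.0483) (22.6466, 22.3367) (17.0471, 43) (0, 43)]  |A|=452.406
10. canonical 5-gon: [(0, 18.835) (22.297, 22.0483) (22.6466, 22.3367) (17.0471, 43) (0, 43)]
11. shoelace: 452.406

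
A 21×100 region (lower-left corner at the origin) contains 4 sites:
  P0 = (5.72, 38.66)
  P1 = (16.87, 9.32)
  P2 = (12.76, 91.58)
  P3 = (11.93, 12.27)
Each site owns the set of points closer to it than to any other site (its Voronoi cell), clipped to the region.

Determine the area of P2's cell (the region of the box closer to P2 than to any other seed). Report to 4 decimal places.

Area of P2's cell: 736.0000

1. box [0,21]×[0,100]: [(0, 0) (21, 0) (21, 100) (0, 100)]
2. ⊥bis P2·P0 via (9.24,65.12): [(0, 66.3492) (21, 63.5556) (21, 100) (0, 100)]  |A|=736
3. ⊥bis P2·P1 via (14.815,50.45): [(0, 66.3492) (21, 63.5556) (21, 100) (0, 100)]  |A|=736
4. ⊥bis P2·P3 via (12.345,51.925): [(0, 66.3492) (21, 63.5556) (21, 100) (0, 100)]  |A|=736
5. canonical 4-gon: [(0, 66.3492) (21, 63.5556) (21, 100) (0, 100)]
6. shoelace: 736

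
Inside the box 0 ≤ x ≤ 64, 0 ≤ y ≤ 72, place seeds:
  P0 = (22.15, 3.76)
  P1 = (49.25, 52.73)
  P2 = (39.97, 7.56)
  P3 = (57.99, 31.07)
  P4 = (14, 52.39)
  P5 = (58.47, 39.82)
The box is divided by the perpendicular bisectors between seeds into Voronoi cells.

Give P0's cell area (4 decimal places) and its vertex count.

Area of P0's cell: 799.9252 (4 vertices)

1. box [0,64]×[0,72]: [(0, 0) (64, 0) (64, 72) (0, 72)]
2. ⊥bis P0·P1 via (35.7,28.245): [(0, 48.0014) (0, 0) (64, 0) (64, 12.5838)]  |A|=1938.7251
3. ⊥bis P0·P2 via (31.06,5.66): [(24.9787, 34.1782) (0, 48.0014) (0, 0) (32.267, 0)]  |A|=1150.9186
4. ⊥bis P0·P3 via (40.07,17.415): [(24.9787, 34.1782) (0, 48.0014) (0, 0) (32.267, 0)]  |A|=1150.9186
5. ⊥bis P0·P4 via (18.075,28.075): [(25.997, 29.4027) (0, 25.0458) (0, 0) (32.267, 0)]  |A|=799.9252
6. ⊥bis P0·P5 via (40.31,21.79): [(25.997, 29.4027) (0, 25.0458) (0, 0) (32.267, 0)]  |A|=799.9252
7. canonical 4-gon: [(25.997, 29.4027) (0, 25.0458) (0, 0) (32.267, 0)]
8. shoelace: 799.9252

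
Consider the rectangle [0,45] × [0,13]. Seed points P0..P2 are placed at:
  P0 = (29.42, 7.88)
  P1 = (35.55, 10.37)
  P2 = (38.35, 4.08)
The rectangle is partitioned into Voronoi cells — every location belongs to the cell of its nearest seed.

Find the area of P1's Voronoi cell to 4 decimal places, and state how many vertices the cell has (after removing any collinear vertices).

Area of P1's cell: 62.7382 (4 vertices)

1. box [0,45]×[0,13]: [(0, 0) (45, 0) (45, 13) (0, 13)]
2. ⊥bis P1·P0 via (32.485,9.125): [(36.1916, 0) (45, 0) (45, 13) (30.911, 13)]  |A|=148.8335
3. ⊥bis P1·P2 via (36.95,7.225): [(33.8223, 5.8327) (45, 10.8085) (45, 13) (30.911, 13)]  |A|=62.7382
4. canonical 4-gon: [(33.8223, 5.8327) (45, 10.8085) (45, 13) (30.911, 13)]
5. shoelace: 62.7382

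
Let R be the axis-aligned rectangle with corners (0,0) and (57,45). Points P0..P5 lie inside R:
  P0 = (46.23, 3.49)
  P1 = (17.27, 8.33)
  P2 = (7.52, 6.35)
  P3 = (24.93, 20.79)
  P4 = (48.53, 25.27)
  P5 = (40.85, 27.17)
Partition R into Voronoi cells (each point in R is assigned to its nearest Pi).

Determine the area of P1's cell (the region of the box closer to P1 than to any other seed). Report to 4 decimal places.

Area of P1's cell: 280.5199

1. box [0,57]×[0,45]: [(0, 0) (57, 0) (57, 45) (0, 45)]
2. ⊥bis P1·P0 via (31.75,5.91): [(0, 0) (30.7623, 0) (38.283, 45) (0, 45)]  |A|=1553.5187
3. ⊥bis P1·P2 via (12.395,7.34): [(13.8856, 0) (30.7623, 0) (38.283, 45) (4.7471, 45)]  |A|=1134.2828
4. ⊥bis P1·P3 via (21.1,14.56): [(9.4778, 21.7049) (13.8856, 0) (30.7623, 0) (32.0687, 7.8168)]  |A|=280.5199
5. ⊥bis P1·P4 via (32.9,16.8): [(9.4778, 21.7049) (13.8856, 0) (30.7623, 0) (32.0687, 7.8168)]  |A|=280.5199
6. ⊥bis P1·P5 via (29.06,17.75): [(9.4778, 21.7049) (13.8856, 0) (30.7623, 0) (32.0687, 7.8168)]  |A|=280.5199
7. canonical 4-gon: [(9.4778, 21.7049) (13.8856, 0) (30.7623, 0) (32.0687, 7.8168)]
8. shoelace: 280.5199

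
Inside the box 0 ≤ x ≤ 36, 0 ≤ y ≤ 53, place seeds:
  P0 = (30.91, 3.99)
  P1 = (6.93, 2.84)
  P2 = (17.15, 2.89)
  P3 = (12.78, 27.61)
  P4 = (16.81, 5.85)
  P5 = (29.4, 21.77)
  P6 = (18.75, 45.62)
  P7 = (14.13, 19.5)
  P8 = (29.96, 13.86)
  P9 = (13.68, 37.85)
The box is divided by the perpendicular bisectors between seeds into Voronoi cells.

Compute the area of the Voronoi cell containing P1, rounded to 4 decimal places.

1. box [0,36]×[0,53]: [(0, 0) (36, 0) (36, 53) (0, 53)]
2. ⊥bis P1·P0 via (18.92,3.415): [(0, 0) (19.0838, 0) (16.5421, 53) (0, 53)]  |A|=944.0848
3. ⊥bis P1·P2 via (12.04,2.865): [(0, 0) (12.054, 0) (11.7947, 53) (0, 53)]  |A|=631.9916
4. ⊥bis P1·P3 via (9.855,15.225): [(0, 17.5525) (0, 0) (12.054, 0) (11.982, 14.7227)]  |A|=193.8904
5. ⊥bis P1·P4 via (11.87,4.345): [(8.4546, 15.5557) (0, 17.5525) (0, 0) (12.054, 0) (12.0354, 3.802)]  |A|=174.652
6. ⊥bis P1·P5 via (18.165,12.305): [(8.4546, 15.5557) (0, 17.5525) (0, 0) (12.054, 0) (12.0354, 3.802)]  |A|=174.652
7. ⊥bis P1·P6 via (12.84,24.23): [(8.4546, 15.5557) (0, 17.5525) (0, 0) (12.054, 0) (12.0354, 3.802)]  |A|=174.652
8. ⊥bis P1·P7 via (10.53,11.17): [(9.6786, 11.5379) (0, 15.7208) (0, 0) (12.054, 0) (12.0354, 3.802)]  |A|=150.0254
9. ⊥bis P1·P8 via (18.445,8.35): [(9.6786, 11.5379) (0, 15.7208) (0, 0) (12.054, 0) (12.0354, 3.802)]  |A|=150.0254
10. ⊥bis P1·P9 via (10.305,20.345): [(9.6786, 11.5379) (0, 15.7208) (0, 0) (12.054, 0) (12.0354, 3.802)]  |A|=150.0254
11. canonical 5-gon: [(9.6786, 11.5379) (0, 15.7208) (0, 0) (12.054, 0) (12.0354, 3.802)]
12. shoelace: 150.0254

Area of P1's cell: 150.0254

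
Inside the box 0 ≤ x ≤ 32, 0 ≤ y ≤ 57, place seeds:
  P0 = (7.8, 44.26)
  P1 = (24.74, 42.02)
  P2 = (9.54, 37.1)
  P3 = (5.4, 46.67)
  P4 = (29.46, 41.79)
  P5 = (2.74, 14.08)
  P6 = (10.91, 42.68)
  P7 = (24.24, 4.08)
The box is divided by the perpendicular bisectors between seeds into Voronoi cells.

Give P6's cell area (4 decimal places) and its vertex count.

Area of P6's cell: 110.9811 (5 vertices)

1. box [0,32]×[0,57]: [(0, 0) (32, 0) (32, 57) (0, 57)]
2. ⊥bis P6·P0 via (9.355,43.47): [(0, 25.056) (0, 0) (32, 0) (32, 57) (16.2288, 57)]  |A|=1564.7946
3. ⊥bis P6·P1 via (17.825,42.35): [(0, 25.056) (0, 0) (15.804, 0) (18.5241, 57) (16.2288, 57)]  |A|=719.1452
4. ⊥bis P6·P2 via (10.225,39.89): [(7.8344, 40.4769) (17.6209, 38.0741) (18.5241, 57) (16.2288, 57)]  |A|=112.6576
5. ⊥bis P6·P3 via (8.155,44.675): [(14.2275, 53.0609) (7.8344, 40.4769) (17.6209, 38.0741) (18.5241, 57) (17.08, 57)]  |A|=110.9811
6. ⊥bis P6·P4 via (20.185,42.235): [(14.2275, 53.0609) (7.8344, 40.4769) (17.6209, 38.0741) (18.5241, 57) (17.08, 57)]  |A|=110.9811
7. ⊥bis P6·P5 via (6.825,28.38): [(14.2275, 53.0609) (7.8344, 40.4769) (17.6209, 38.0741) (18.5241, 57) (17.08, 57)]  |A|=110.9811
8. ⊥bis P6·P7 via (17.575,23.38): [(14.2275, 53.0609) (7.8344, 40.4769) (17.6209, 38.0741) (18.5241, 57) (17.08, 57)]  |A|=110.9811
9. canonical 5-gon: [(14.2275, 53.0609) (7.8344, 40.4769) (17.6209, 38.0741) (18.5241, 57) (17.08, 57)]
10. shoelace: 110.9811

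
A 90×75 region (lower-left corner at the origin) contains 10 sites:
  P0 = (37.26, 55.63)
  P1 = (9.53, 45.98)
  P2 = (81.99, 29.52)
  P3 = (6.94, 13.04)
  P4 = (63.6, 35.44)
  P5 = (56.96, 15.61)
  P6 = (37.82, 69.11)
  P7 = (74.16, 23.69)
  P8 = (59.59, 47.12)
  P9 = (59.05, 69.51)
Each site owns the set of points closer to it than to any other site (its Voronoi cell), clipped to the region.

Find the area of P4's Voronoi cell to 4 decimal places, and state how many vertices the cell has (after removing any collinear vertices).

Area of P4's cell: 386.5234 (5 vertices)

1. box [0,90]×[0,75]: [(0, 0) (90, 0) (90, 75) (0, 75)]
2. ⊥bis P4·P0 via (50.43,45.535): [(15.5267, 0) (90, 0) (90, 75) (73.0154, 75)]  |A|=3429.671
3. ⊥bis P4·P1 via (36.565,40.71): [(33.0978, 22.9233) (28.6293, 0) (90, 0) (90, 75) (73.0154, 75)]  |A|=3279.4942
4. ⊥bis P4·P2 via (72.795,32.48): [(33.0978, 22.9233) (28.6293, 0) (62.3392, 0) (86.4828, 75) (73.0154, 75)]  |A|=2110.3198
5. ⊥bis P4·P3 via (35.27,24.24): [(34.8743, 25.2409) (44.8531, 0) (62.3392, 0) (86.4828, 75) (73.0154, 75)]  |A|=1890.385
6. ⊥bis P4·P5 via (60.28,25.525): [(40.2365, 32.2365) (69.5562, 22.4189) (86.4828, 75) (73.0154, 75)]  |A|=1141.8773
7. ⊥bis P4·P6 via (50.71,52.275): [(62.5382, 61.3315) (40.2365, 32.2365) (69.5562, 22.4189) (86.4828, 75) (80.39, 75)]  |A|=1091.477
8. ⊥bis P4·P7 via (68.88,29.565): [(62.5382, 61.3315) (40.2365, 32.2365) (63.2705, 24.5236) (73.0684, 33.3292) (86.4828, 75) (80.39, 75)]  |A|=1053.4918
9. ⊥bis P4·P8 via (61.595,41.28): [(42.0161, 34.5581) (40.2365, 32.2365) (63.2705, 24.5236) (73.0684, 33.3292) (77.3715, 46.6964)]  |A|=386.5234
10. ⊥bis P4·P9 via (61.325,52.475): [(42.0161, 34.5581) (40.2365, 32.2365) (63.2705, 24.5236) (73.0684, 33.3292) (77.3715, 46.6964)]  |A|=386.5234
11. canonical 5-gon: [(42.0161, 34.5581) (40.2365, 32.2365) (63.2705, 24.5236) (73.0684, 33.3292) (77.3715, 46.6964)]
12. shoelace: 386.5234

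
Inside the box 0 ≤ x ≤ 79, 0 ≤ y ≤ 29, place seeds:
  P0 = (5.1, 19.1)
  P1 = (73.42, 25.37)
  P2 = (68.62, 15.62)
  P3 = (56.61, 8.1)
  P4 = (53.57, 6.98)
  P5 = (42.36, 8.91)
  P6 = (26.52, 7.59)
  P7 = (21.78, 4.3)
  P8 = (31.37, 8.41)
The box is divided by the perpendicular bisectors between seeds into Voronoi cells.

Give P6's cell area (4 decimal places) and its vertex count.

1. box [0,79]×[0,29]: [(0, 0) (79, 0) (79, 29) (0, 29)]
2. ⊥bis P6·P0 via (15.81,13.345): [(8.6391, 0) (79, 0) (79, 29) (24.2222, 29)]  |A|=1814.5115
3. ⊥bis P6·P1 via (49.97,16.48): [(8.6391, 0) (56.2176, 0) (45.2236, 29) (24.2222, 29)]  |A|=994.4097
4. ⊥bis P6·P2 via (47.57,11.605): [(8.6391, 0) (49.7835, 0) (44.2521, 29) (24.2222, 29)]  |A|=887.0283
5. ⊥bis P6·P3 via (41.565,7.845): [(8.6391, 0) (41.698, 0) (41.2064, 29) (24.2222, 29)]  |A|=725.6254
6. ⊥bis P6·P4 via (40.045,7.285): [(8.6391, 0) (39.8807, 0) (40.5347, 29) (24.2222, 29)]  |A|=689.5349
7. ⊥bis P6·P5 via (34.44,8.25): [(8.6391, 0) (35.1275, 0) (32.7108, 29) (24.2222, 29)]  |A|=507.1674
8. ⊥bis P6·P7 via (24.15,5.945): [(17.208, 15.9466) (28.2764, 0) (35.1275, 0) (32.7108, 29) (24.2222, 29)]  |A|=350.5933
9. ⊥bis P6·P8 via (28.945,8): [(17.208, 15.9466) (28.2764, 0) (30.2976, 0) (25.3945, 29) (24.2222, 29)]  |A|=174.4724
10. canonical 5-gon: [(17.208, 15.9466) (28.2764, 0) (30.2976, 0) (25.3945, 29) (24.2222, 29)]
11. shoelace: 174.4724

Area of P6's cell: 174.4724 (5 vertices)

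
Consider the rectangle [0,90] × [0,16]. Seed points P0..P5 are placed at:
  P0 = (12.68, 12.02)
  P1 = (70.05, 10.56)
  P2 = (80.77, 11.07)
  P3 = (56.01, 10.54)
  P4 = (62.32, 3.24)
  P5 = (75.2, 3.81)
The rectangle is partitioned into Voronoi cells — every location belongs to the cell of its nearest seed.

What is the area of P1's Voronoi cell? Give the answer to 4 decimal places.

Area of P1's cell: 111.1805

1. box [0,90]×[0,16]: [(0, 0) (90, 0) (90, 16) (0, 16)]
2. ⊥bis P1·P0 via (41.365,11.29): [(41.0777, 0) (90, 0) (90, 16) (41.4849, 16)]  |A|=779.4996
3. ⊥bis P1·P2 via (75.41,10.815): [(41.0777, 0) (75.9245, 0) (75.1633, 16) (41.4849, 16)]  |A|=548.2024
4. ⊥bis P1·P3 via (63.03,10.55): [(63.045, 0) (75.9245, 0) (75.1633, 16) (63.0222, 16)]  |A|=200.1646
5. ⊥bis P1·P4 via (66.185,6.9): [(63.0305, 10.2312) (72.719, 0) (75.9245, 0) (75.1633, 16) (63.0222, 16)]  |A|=150.6762
6. ⊥bis P1·P5 via (72.625,7.185): [(63.0305, 10.2312) (68.7296, 4.2129) (75.4791, 9.3626) (75.1633, 16) (63.0222, 16)]  |A|=111.1805
7. canonical 5-gon: [(63.0305, 10.2312) (68.7296, 4.2129) (75.4791, 9.3626) (75.1633, 16) (63.0222, 16)]
8. shoelace: 111.1805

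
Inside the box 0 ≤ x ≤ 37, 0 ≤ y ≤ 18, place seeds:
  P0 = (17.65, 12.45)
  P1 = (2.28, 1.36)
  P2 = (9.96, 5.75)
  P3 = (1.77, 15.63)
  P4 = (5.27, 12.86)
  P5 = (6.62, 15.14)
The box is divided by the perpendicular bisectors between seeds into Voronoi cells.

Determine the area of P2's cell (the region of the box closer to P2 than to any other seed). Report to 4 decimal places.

Area of P2's cell: 115.3608

1. box [0,37]×[0,18]: [(0, 0) (37, 0) (37, 18) (0, 18)]
2. ⊥bis P2·P0 via (13.805,9.1): [(0, 0) (21.7335, 0) (6.0508, 18) (0, 18)]  |A|=250.0583
3. ⊥bis P2·P1 via (6.12,3.555): [(0, 14.2615) (8.1521, 0) (21.7335, 0) (6.0508, 18) (0, 18)]  |A|=191.9277
4. ⊥bis P2·P3 via (5.865,10.69): [(3.2708, 8.5395) (8.1521, 0) (21.7335, 0) (9.6709, 13.8449)]  |A|=134.2924
5. ⊥bis P2·P4 via (7.615,9.305): [(4.1425, 7.0144) (8.1521, 0) (21.7335, 0) (11.4324, 11.8231)]  |A|=115.4949
6. ⊥bis P2·P5 via (8.29,10.445): [(10.5758, 11.2581) (4.1425, 7.0144) (8.1521, 0) (21.7335, 0) (11.6056, 11.6244)]  |A|=115.3608
7. canonical 5-gon: [(10.5758, 11.2581) (4.1425, 7.0144) (8.1521, 0) (21.7335, 0) (11.6056, 11.6244)]
8. shoelace: 115.3608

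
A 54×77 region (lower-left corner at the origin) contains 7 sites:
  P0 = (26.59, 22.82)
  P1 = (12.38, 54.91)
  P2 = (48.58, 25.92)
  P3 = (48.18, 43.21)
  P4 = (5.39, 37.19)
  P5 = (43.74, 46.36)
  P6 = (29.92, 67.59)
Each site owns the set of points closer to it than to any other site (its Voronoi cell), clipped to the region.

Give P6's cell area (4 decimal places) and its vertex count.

Area of P6's cell: 680.0042 (4 vertices)

1. box [0,54]×[0,77]: [(0, 0) (54, 0) (54, 77) (0, 77)]
2. ⊥bis P6·P0 via (28.255,45.205): [(0, 47.3066) (54, 43.2901) (54, 77) (0, 77)]  |A|=1711.8893
3. ⊥bis P6·P1 via (21.15,61.25): [(33.0046, 44.8517) (54, 43.2901) (54, 77) (9.764, 77)]  |A|=1064.9313
4. ⊥bis P6·P2 via (39.25,46.755): [(33.0046, 44.8517) (34.7156, 44.7245) (54, 53.3601) (54, 77) (9.764, 77)]  |A|=967.8339
5. ⊥bis P6·P3 via (39.05,55.4): [(30.1811, 48.7574) (54, 66.5972) (54, 77) (9.764, 77)]  |A|=748.5607
6. ⊥bis P6·P4 via (17.655,52.39): [(30.1811, 48.7574) (54, 66.5972) (54, 77) (9.764, 77)]  |A|=748.5607
7. ⊥bis P6·P5 via (36.83,56.975): [(28.2692, 51.4022) (54, 68.1521) (54, 77) (9.764, 77)]  |A|=680.0042
8. canonical 4-gon: [(28.2692, 51.4022) (54, 68.1521) (54, 77) (9.764, 77)]
9. shoelace: 680.0042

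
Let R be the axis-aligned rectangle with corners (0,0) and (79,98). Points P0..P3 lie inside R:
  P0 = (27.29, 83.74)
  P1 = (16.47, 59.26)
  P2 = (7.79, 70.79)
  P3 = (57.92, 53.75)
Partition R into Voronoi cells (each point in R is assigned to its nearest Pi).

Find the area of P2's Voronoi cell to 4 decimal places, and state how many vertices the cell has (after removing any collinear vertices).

Area of P2's cell: 494.7528 (4 vertices)

1. box [0,79]×[0,98]: [(0, 0) (79, 0) (79, 98) (0, 98)]
2. ⊥bis P2·P0 via (17.54,77.265): [(0, 0) (68.8519, 0) (3.7698, 98) (0, 98)]  |A|=3558.4642
3. ⊥bis P2·P1 via (12.13,65.025): [(0, 55.8933) (21.1561, 71.82) (3.7698, 98) (0, 98)]  |A|=494.7528
4. ⊥bis P2·P3 via (32.855,62.27): [(0, 55.8933) (21.1561, 71.82) (3.7698, 98) (0, 98)]  |A|=494.7528
5. canonical 4-gon: [(0, 55.8933) (21.1561, 71.82) (3.7698, 98) (0, 98)]
6. shoelace: 494.7528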